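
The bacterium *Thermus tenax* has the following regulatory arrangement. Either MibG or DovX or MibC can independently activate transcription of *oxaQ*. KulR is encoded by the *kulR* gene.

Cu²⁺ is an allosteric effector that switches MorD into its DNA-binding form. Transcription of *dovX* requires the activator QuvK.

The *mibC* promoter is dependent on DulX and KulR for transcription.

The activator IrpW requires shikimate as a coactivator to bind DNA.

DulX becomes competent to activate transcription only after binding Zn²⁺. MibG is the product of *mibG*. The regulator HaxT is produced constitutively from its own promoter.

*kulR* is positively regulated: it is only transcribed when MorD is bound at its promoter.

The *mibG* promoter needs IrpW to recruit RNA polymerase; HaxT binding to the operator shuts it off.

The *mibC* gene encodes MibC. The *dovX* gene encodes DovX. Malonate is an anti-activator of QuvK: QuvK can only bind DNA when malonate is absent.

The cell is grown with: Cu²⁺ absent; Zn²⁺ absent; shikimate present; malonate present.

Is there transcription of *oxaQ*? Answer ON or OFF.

OFF

HaxT is produced constitutively and is active.
Shikimate is present, so IrpW is active.
With repressor HaxT bound, *mibG* is not transcribed.
So MibG is not produced.
Malonate is present, so QuvK is inactive.
Required activator QuvK is absent, so *dovX* is not transcribed.
So DovX is not produced.
Zn²⁺ is absent, so DulX is inactive.
Cu²⁺ is absent, so MorD is inactive.
Required activator MorD is absent, so *kulR* is not transcribed.
So KulR is not produced.
Required activator DulX is absent, so *mibC* is not transcribed.
So MibC is not produced.
No activator is available at the *oxaQ* promoter, so *oxaQ* is not transcribed.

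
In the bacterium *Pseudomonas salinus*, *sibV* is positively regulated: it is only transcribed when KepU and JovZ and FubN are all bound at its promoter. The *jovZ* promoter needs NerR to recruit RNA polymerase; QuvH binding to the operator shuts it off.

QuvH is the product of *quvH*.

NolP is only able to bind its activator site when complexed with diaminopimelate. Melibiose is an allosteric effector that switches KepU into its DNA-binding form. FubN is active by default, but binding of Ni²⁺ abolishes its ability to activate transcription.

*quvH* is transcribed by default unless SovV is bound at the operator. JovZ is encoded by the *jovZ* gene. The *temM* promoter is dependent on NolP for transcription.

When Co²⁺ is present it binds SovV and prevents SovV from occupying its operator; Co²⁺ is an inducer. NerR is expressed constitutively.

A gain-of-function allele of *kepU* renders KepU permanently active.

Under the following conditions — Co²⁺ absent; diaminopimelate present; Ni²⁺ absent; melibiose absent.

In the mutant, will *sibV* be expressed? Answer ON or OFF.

ON

KepU is constitutively active in this strain.
Co²⁺ is absent, so SovV is active.
With repressor SovV bound, *quvH* is not transcribed.
So QuvH is not produced.
NerR is produced constitutively and is active.
No repressor is bound and NerR is active, so *jovZ* is transcribed.
So JovZ is produced and active.
Ni²⁺ is absent, so FubN is active.
No repressor is bound and KepU and JovZ and FubN are active, so *sibV* is transcribed.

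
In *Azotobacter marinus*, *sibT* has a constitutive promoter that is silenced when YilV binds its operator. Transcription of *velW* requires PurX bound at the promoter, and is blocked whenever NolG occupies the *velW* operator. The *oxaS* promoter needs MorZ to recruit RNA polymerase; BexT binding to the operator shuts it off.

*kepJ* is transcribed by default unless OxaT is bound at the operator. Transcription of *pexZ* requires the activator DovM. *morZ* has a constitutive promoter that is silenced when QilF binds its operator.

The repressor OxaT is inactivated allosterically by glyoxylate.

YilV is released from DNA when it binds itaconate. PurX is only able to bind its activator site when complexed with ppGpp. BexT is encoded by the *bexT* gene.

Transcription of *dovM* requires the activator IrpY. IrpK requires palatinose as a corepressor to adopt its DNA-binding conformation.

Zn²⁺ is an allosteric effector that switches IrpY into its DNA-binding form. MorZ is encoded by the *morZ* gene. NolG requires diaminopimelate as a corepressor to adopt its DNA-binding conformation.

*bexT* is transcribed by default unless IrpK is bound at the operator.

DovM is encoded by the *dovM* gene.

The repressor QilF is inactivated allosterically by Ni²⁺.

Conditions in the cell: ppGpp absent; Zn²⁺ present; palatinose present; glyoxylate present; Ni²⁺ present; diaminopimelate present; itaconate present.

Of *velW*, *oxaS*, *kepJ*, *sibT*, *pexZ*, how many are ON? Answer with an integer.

ppGpp is absent, so PurX is inactive.
Diaminopimelate is present, so NolG is active.
With repressor NolG bound, *velW* is not transcribed.
→ *velW* is OFF.
Palatinose is present, so IrpK is active.
With repressor IrpK bound, *bexT* is not transcribed.
So BexT is not produced.
Ni²⁺ is present, so QilF is inactive.
With no repressor bound, *morZ* is transcribed.
So MorZ is produced and active.
No repressor is bound and MorZ is active, so *oxaS* is transcribed.
→ *oxaS* is ON.
Glyoxylate is present, so OxaT is inactive.
With no repressor bound, *kepJ* is transcribed.
→ *kepJ* is ON.
Itaconate is present, so YilV is inactive.
With no repressor bound, *sibT* is transcribed.
→ *sibT* is ON.
Zn²⁺ is present, so IrpY is active.
No repressor is bound and IrpY is active, so *dovM* is transcribed.
So DovM is produced and active.
No repressor is bound and DovM is active, so *pexZ* is transcribed.
→ *pexZ* is ON.
4 of the 5 genes are transcribed.

4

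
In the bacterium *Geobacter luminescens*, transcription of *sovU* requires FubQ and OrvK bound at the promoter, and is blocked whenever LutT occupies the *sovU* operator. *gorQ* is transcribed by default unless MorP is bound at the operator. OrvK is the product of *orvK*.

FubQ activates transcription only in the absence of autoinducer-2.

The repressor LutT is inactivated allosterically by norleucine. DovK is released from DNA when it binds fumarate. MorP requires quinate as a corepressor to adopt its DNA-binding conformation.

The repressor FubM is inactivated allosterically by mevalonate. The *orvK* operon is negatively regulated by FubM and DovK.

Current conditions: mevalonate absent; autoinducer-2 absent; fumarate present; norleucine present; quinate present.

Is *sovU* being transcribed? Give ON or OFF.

OFF

Autoinducer-2 is absent, so FubQ is active.
Mevalonate is absent, so FubM is active.
Fumarate is present, so DovK is inactive.
With repressor FubM bound, *orvK* is not transcribed.
So OrvK is not produced.
Norleucine is present, so LutT is inactive.
Required activator OrvK is absent, so *sovU* is not transcribed.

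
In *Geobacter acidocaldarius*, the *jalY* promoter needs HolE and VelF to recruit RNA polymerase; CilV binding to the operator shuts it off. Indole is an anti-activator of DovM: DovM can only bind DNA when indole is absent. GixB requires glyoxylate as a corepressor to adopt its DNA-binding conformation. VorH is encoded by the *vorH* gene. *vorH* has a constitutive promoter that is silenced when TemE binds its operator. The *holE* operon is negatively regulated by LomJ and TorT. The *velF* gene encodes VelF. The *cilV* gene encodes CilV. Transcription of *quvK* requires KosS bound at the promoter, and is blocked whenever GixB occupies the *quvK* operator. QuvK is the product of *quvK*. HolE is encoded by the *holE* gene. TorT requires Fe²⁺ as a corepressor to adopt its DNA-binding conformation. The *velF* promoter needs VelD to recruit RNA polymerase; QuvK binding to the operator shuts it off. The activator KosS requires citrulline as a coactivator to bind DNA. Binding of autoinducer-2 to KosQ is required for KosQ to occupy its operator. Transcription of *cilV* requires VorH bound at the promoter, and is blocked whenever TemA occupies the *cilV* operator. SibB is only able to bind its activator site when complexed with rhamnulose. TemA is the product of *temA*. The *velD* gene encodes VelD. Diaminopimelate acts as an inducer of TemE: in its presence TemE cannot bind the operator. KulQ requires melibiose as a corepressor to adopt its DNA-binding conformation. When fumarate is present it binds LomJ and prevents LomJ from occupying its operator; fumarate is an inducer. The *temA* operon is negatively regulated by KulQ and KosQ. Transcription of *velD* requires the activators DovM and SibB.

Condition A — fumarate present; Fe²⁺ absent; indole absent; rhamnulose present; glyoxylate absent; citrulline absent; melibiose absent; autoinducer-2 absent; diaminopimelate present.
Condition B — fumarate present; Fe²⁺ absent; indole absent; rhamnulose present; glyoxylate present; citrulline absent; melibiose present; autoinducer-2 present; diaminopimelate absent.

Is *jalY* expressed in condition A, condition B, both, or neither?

both

Condition A:
Fumarate is present, so LomJ is inactive.
Fe²⁺ is absent, so TorT is inactive.
With no repressor bound, *holE* is transcribed.
So HolE is produced and active.
Indole is absent, so DovM is active.
Rhamnulose is present, so SibB is active.
No repressor is bound and DovM and SibB are active, so *velD* is transcribed.
So VelD is produced and active.
Glyoxylate is absent, so GixB is inactive.
Citrulline is absent, so KosS is inactive.
Required activator KosS is absent, so *quvK* is not transcribed.
So QuvK is not produced.
No repressor is bound and VelD is active, so *velF* is transcribed.
So VelF is produced and active.
Melibiose is absent, so KulQ is inactive.
Autoinducer-2 is absent, so KosQ is inactive.
With no repressor bound, *temA* is transcribed.
So TemA is produced and active.
Diaminopimelate is present, so TemE is inactive.
With no repressor bound, *vorH* is transcribed.
So VorH is produced and active.
With repressor TemA bound, *cilV* is not transcribed.
So CilV is not produced.
No repressor is bound and HolE and VelF are active, so *jalY* is transcribed.
→ *jalY* is ON in A.
Condition B:
Fumarate is present, so LomJ is inactive.
Fe²⁺ is absent, so TorT is inactive.
With no repressor bound, *holE* is transcribed.
So HolE is produced and active.
Indole is absent, so DovM is active.
Rhamnulose is present, so SibB is active.
No repressor is bound and DovM and SibB are active, so *velD* is transcribed.
So VelD is produced and active.
Glyoxylate is present, so GixB is active.
Citrulline is absent, so KosS is inactive.
With repressor GixB bound, *quvK* is not transcribed.
So QuvK is not produced.
No repressor is bound and VelD is active, so *velF* is transcribed.
So VelF is produced and active.
Melibiose is present, so KulQ is active.
Autoinducer-2 is present, so KosQ is active.
With repressor KulQ bound, *temA* is not transcribed.
So TemA is not produced.
Diaminopimelate is absent, so TemE is active.
With repressor TemE bound, *vorH* is not transcribed.
So VorH is not produced.
Required activator VorH is absent, so *cilV* is not transcribed.
So CilV is not produced.
No repressor is bound and HolE and VelF are active, so *jalY* is transcribed.
→ *jalY* is ON in B.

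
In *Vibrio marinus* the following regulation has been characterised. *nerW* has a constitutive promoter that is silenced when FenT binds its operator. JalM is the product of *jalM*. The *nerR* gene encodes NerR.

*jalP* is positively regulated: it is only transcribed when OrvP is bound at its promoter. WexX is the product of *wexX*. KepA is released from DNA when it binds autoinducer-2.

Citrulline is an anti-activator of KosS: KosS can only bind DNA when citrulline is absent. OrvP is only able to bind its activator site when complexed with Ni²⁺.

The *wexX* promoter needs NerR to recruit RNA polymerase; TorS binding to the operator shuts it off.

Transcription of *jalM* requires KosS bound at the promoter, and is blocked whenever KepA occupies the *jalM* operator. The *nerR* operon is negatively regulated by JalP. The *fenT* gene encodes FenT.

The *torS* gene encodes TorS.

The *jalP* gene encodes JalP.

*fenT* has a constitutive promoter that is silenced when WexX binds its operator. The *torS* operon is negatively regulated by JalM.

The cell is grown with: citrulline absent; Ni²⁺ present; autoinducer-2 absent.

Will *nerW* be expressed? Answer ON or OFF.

OFF

Citrulline is absent, so KosS is active.
Autoinducer-2 is absent, so KepA is active.
With repressor KepA bound, *jalM* is not transcribed.
So JalM is not produced.
With no repressor bound, *torS* is transcribed.
So TorS is produced and active.
Ni²⁺ is present, so OrvP is active.
No repressor is bound and OrvP is active, so *jalP* is transcribed.
So JalP is produced and active.
With repressor JalP bound, *nerR* is not transcribed.
So NerR is not produced.
With repressor TorS bound, *wexX* is not transcribed.
So WexX is not produced.
With no repressor bound, *fenT* is transcribed.
So FenT is produced and active.
With repressor FenT bound, *nerW* is not transcribed.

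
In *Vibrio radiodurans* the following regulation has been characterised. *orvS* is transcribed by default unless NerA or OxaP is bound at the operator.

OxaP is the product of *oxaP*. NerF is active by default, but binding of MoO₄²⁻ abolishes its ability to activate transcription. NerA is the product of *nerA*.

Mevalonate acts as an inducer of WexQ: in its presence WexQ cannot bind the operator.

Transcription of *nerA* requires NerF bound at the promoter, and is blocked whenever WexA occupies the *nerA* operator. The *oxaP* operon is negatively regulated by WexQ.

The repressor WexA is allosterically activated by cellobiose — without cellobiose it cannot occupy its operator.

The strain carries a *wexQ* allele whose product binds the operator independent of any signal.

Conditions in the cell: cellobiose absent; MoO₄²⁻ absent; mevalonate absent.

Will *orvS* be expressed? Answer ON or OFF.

Cellobiose is absent, so WexA is inactive.
MoO₄²⁻ is absent, so NerF is active.
No repressor is bound and NerF is active, so *nerA* is transcribed.
So NerA is produced and active.
WexQ is constitutively active in this strain.
With repressor WexQ bound, *oxaP* is not transcribed.
So OxaP is not produced.
With repressor NerA bound, *orvS* is not transcribed.

OFF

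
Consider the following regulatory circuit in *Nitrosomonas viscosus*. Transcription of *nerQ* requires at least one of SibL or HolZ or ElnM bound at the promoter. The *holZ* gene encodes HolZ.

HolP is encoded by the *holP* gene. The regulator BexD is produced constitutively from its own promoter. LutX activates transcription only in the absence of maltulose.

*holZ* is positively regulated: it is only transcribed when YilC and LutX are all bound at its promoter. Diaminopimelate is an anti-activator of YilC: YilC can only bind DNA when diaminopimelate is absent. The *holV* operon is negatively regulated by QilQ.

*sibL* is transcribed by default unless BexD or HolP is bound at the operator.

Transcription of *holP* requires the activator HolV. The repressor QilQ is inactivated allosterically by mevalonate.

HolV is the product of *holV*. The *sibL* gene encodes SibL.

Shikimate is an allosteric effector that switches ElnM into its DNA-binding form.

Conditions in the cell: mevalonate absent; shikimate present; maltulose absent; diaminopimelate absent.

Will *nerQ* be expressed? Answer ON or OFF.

ON

BexD is produced constitutively and is active.
Mevalonate is absent, so QilQ is active.
With repressor QilQ bound, *holV* is not transcribed.
So HolV is not produced.
Required activator HolV is absent, so *holP* is not transcribed.
So HolP is not produced.
With repressor BexD bound, *sibL* is not transcribed.
So SibL is not produced.
Diaminopimelate is absent, so YilC is active.
Maltulose is absent, so LutX is active.
No repressor is bound and YilC and LutX are active, so *holZ* is transcribed.
So HolZ is produced and active.
Shikimate is present, so ElnM is active.
Activator HolZ is present, so *nerQ* is transcribed.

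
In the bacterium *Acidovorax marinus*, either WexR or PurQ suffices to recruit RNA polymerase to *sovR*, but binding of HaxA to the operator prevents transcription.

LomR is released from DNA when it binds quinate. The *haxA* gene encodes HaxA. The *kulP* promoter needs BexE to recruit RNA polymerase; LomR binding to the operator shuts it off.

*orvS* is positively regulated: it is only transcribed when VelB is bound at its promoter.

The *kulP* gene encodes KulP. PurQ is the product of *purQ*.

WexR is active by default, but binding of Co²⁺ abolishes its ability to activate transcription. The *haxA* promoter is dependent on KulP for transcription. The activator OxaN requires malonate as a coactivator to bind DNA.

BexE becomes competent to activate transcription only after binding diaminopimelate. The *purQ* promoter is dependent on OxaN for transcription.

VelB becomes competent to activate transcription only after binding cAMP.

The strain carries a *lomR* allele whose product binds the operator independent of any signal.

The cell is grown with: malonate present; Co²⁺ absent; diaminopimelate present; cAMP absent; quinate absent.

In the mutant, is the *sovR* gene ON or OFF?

Co²⁺ is absent, so WexR is active.
LomR is constitutively active in this strain.
Diaminopimelate is present, so BexE is active.
With repressor LomR bound, *kulP* is not transcribed.
So KulP is not produced.
Required activator KulP is absent, so *haxA* is not transcribed.
So HaxA is not produced.
Malonate is present, so OxaN is active.
No repressor is bound and OxaN is active, so *purQ* is transcribed.
So PurQ is produced and active.
Activator WexR is present, so *sovR* is transcribed.

ON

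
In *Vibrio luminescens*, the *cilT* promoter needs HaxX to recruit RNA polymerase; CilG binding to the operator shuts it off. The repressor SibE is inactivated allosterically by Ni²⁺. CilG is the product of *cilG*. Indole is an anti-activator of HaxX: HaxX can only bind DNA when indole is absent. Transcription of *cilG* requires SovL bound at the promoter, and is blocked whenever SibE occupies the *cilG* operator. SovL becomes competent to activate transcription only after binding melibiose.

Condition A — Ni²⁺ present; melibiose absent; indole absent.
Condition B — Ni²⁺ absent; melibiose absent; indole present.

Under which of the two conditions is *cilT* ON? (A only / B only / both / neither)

Condition A:
Ni²⁺ is present, so SibE is inactive.
Melibiose is absent, so SovL is inactive.
Required activator SovL is absent, so *cilG* is not transcribed.
So CilG is not produced.
Indole is absent, so HaxX is active.
No repressor is bound and HaxX is active, so *cilT* is transcribed.
→ *cilT* is ON in A.
Condition B:
Ni²⁺ is absent, so SibE is active.
Melibiose is absent, so SovL is inactive.
With repressor SibE bound, *cilG* is not transcribed.
So CilG is not produced.
Indole is present, so HaxX is inactive.
Required activator HaxX is absent, so *cilT* is not transcribed.
→ *cilT* is OFF in B.

A only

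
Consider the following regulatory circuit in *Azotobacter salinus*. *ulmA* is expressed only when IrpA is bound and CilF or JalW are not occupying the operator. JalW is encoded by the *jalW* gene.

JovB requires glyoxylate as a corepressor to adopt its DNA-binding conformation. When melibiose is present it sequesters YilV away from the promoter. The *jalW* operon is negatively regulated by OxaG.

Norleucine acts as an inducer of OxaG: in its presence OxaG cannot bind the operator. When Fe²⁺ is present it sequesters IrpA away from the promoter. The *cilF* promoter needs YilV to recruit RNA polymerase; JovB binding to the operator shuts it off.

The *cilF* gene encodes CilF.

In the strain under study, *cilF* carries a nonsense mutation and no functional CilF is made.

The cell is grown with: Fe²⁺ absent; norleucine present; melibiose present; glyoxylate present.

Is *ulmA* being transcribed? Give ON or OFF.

Fe²⁺ is absent, so IrpA is active.
CilF is non-functional in this strain, so it has no effect.
Norleucine is present, so OxaG is inactive.
With no repressor bound, *jalW* is transcribed.
So JalW is produced and active.
With repressor JalW bound, *ulmA* is not transcribed.

OFF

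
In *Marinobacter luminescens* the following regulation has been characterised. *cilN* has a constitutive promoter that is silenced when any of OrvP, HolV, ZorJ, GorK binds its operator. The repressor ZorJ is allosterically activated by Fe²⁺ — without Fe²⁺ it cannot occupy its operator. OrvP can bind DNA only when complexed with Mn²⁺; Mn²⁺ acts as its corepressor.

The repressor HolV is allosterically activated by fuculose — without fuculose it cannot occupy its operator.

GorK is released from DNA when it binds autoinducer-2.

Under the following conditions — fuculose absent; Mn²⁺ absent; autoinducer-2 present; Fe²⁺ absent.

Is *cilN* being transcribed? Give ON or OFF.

Mn²⁺ is absent, so OrvP is inactive.
Fuculose is absent, so HolV is inactive.
Fe²⁺ is absent, so ZorJ is inactive.
Autoinducer-2 is present, so GorK is inactive.
With no repressor bound, *cilN* is transcribed.

ON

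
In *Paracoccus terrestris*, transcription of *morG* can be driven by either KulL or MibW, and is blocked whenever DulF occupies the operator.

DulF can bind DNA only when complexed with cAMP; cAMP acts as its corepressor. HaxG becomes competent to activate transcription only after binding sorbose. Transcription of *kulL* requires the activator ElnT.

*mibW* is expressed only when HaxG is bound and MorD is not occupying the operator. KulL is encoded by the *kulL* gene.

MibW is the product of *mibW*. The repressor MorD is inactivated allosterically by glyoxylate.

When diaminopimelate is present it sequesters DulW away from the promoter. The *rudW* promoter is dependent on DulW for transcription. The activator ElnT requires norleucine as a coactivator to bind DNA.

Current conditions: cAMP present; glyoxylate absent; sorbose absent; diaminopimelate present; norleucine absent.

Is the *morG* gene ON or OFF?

OFF

Norleucine is absent, so ElnT is inactive.
Required activator ElnT is absent, so *kulL* is not transcribed.
So KulL is not produced.
cAMP is present, so DulF is active.
Glyoxylate is absent, so MorD is active.
Sorbose is absent, so HaxG is inactive.
With repressor MorD bound, *mibW* is not transcribed.
So MibW is not produced.
With repressor DulF bound, *morG* is not transcribed.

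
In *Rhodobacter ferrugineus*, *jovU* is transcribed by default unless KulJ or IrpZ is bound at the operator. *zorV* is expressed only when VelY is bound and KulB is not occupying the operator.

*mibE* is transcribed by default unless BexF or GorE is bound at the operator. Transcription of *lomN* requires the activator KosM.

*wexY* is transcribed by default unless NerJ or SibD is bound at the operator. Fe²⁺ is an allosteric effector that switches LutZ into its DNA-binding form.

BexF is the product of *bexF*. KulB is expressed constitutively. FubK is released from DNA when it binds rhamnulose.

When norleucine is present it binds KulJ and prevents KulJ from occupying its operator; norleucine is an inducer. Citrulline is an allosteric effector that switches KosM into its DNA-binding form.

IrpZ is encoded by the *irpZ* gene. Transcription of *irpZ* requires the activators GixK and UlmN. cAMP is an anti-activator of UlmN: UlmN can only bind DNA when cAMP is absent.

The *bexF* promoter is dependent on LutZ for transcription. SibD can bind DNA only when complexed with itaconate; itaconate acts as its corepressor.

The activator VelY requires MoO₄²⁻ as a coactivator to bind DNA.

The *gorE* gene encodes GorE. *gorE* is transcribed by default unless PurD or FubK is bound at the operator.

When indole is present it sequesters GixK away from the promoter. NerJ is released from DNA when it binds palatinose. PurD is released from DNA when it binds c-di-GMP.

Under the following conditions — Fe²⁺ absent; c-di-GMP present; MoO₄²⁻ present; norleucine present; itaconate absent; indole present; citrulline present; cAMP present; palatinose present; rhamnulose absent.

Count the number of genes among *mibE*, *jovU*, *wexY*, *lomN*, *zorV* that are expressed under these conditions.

Fe²⁺ is absent, so LutZ is inactive.
Required activator LutZ is absent, so *bexF* is not transcribed.
So BexF is not produced.
c-di-GMP is present, so PurD is inactive.
Rhamnulose is absent, so FubK is active.
With repressor FubK bound, *gorE* is not transcribed.
So GorE is not produced.
With no repressor bound, *mibE* is transcribed.
→ *mibE* is ON.
Norleucine is present, so KulJ is inactive.
Indole is present, so GixK is inactive.
cAMP is present, so UlmN is inactive.
Required activator GixK is absent, so *irpZ* is not transcribed.
So IrpZ is not produced.
With no repressor bound, *jovU* is transcribed.
→ *jovU* is ON.
Palatinose is present, so NerJ is inactive.
Itaconate is absent, so SibD is inactive.
With no repressor bound, *wexY* is transcribed.
→ *wexY* is ON.
Citrulline is present, so KosM is active.
No repressor is bound and KosM is active, so *lomN* is transcribed.
→ *lomN* is ON.
KulB is produced constitutively and is active.
MoO₄²⁻ is present, so VelY is active.
With repressor KulB bound, *zorV* is not transcribed.
→ *zorV* is OFF.
4 of the 5 genes are transcribed.

4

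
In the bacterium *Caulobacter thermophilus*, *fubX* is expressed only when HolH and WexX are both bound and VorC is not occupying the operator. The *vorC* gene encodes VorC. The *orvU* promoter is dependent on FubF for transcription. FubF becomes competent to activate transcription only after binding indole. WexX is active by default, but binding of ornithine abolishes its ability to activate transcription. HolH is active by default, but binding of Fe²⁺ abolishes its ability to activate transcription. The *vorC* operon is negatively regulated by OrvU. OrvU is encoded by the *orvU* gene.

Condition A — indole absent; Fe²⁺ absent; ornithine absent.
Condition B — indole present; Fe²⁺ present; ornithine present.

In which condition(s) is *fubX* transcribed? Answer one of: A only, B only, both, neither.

neither

Condition A:
Indole is absent, so FubF is inactive.
Required activator FubF is absent, so *orvU* is not transcribed.
So OrvU is not produced.
With no repressor bound, *vorC* is transcribed.
So VorC is produced and active.
Fe²⁺ is absent, so HolH is active.
Ornithine is absent, so WexX is active.
With repressor VorC bound, *fubX* is not transcribed.
→ *fubX* is OFF in A.
Condition B:
Indole is present, so FubF is active.
No repressor is bound and FubF is active, so *orvU* is transcribed.
So OrvU is produced and active.
With repressor OrvU bound, *vorC* is not transcribed.
So VorC is not produced.
Fe²⁺ is present, so HolH is inactive.
Ornithine is present, so WexX is inactive.
Required activator HolH is absent, so *fubX* is not transcribed.
→ *fubX* is OFF in B.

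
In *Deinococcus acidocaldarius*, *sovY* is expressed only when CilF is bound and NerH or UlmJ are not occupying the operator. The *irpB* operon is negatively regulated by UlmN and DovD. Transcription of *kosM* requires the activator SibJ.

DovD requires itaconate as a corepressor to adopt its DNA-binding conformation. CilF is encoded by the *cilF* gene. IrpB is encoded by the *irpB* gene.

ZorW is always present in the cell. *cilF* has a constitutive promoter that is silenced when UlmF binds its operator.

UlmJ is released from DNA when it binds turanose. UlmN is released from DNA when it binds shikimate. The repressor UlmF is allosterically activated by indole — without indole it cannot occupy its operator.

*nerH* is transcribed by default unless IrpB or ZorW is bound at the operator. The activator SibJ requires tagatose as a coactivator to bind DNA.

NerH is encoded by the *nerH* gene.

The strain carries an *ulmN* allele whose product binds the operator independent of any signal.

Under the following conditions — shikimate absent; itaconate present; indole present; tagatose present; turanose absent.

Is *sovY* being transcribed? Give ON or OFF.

Indole is present, so UlmF is active.
With repressor UlmF bound, *cilF* is not transcribed.
So CilF is not produced.
UlmN is constitutively active in this strain.
Itaconate is present, so DovD is active.
With repressor UlmN bound, *irpB* is not transcribed.
So IrpB is not produced.
ZorW is produced constitutively and is active.
With repressor ZorW bound, *nerH* is not transcribed.
So NerH is not produced.
Turanose is absent, so UlmJ is active.
With repressor UlmJ bound, *sovY* is not transcribed.

OFF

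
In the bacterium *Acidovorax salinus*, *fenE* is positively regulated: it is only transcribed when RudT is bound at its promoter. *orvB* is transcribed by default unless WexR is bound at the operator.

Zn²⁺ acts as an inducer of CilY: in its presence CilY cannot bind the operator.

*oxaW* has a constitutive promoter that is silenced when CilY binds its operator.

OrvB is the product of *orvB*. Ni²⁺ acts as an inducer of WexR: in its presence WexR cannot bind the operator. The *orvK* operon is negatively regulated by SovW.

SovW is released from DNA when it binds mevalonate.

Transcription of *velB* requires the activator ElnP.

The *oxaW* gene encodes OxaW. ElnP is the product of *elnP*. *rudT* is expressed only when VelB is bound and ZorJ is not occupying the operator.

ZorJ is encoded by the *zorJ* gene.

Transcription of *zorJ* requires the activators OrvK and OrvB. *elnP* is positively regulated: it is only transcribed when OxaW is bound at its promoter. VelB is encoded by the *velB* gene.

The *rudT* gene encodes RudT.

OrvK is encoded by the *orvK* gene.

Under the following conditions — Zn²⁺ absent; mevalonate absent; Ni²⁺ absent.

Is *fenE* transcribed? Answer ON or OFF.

Zn²⁺ is absent, so CilY is active.
With repressor CilY bound, *oxaW* is not transcribed.
So OxaW is not produced.
Required activator OxaW is absent, so *elnP* is not transcribed.
So ElnP is not produced.
Required activator ElnP is absent, so *velB* is not transcribed.
So VelB is not produced.
Mevalonate is absent, so SovW is active.
With repressor SovW bound, *orvK* is not transcribed.
So OrvK is not produced.
Ni²⁺ is absent, so WexR is active.
With repressor WexR bound, *orvB* is not transcribed.
So OrvB is not produced.
Required activator OrvK is absent, so *zorJ* is not transcribed.
So ZorJ is not produced.
Required activator VelB is absent, so *rudT* is not transcribed.
So RudT is not produced.
Required activator RudT is absent, so *fenE* is not transcribed.

OFF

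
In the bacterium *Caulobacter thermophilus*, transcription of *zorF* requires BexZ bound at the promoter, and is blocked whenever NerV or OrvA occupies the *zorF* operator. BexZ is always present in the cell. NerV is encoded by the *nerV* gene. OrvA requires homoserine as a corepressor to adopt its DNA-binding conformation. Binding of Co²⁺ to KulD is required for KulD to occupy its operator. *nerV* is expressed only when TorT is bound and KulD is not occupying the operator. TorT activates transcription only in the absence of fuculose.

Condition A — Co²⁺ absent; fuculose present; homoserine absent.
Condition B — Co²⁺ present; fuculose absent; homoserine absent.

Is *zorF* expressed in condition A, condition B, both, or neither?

both

Condition A:
BexZ is produced constitutively and is active.
Co²⁺ is absent, so KulD is inactive.
Fuculose is present, so TorT is inactive.
Required activator TorT is absent, so *nerV* is not transcribed.
So NerV is not produced.
Homoserine is absent, so OrvA is inactive.
No repressor is bound and BexZ is active, so *zorF* is transcribed.
→ *zorF* is ON in A.
Condition B:
BexZ is produced constitutively and is active.
Co²⁺ is present, so KulD is active.
Fuculose is absent, so TorT is active.
With repressor KulD bound, *nerV* is not transcribed.
So NerV is not produced.
Homoserine is absent, so OrvA is inactive.
No repressor is bound and BexZ is active, so *zorF* is transcribed.
→ *zorF* is ON in B.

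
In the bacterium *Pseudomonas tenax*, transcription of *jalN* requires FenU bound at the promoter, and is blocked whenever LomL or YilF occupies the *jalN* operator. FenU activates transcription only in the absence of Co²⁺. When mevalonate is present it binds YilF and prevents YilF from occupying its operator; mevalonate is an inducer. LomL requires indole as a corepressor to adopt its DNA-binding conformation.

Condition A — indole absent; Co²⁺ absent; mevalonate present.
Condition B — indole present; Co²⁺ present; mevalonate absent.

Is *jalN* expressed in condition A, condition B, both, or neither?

Condition A:
Indole is absent, so LomL is inactive.
Co²⁺ is absent, so FenU is active.
Mevalonate is present, so YilF is inactive.
No repressor is bound and FenU is active, so *jalN* is transcribed.
→ *jalN* is ON in A.
Condition B:
Indole is present, so LomL is active.
Co²⁺ is present, so FenU is inactive.
Mevalonate is absent, so YilF is active.
With repressor LomL bound, *jalN* is not transcribed.
→ *jalN* is OFF in B.

A only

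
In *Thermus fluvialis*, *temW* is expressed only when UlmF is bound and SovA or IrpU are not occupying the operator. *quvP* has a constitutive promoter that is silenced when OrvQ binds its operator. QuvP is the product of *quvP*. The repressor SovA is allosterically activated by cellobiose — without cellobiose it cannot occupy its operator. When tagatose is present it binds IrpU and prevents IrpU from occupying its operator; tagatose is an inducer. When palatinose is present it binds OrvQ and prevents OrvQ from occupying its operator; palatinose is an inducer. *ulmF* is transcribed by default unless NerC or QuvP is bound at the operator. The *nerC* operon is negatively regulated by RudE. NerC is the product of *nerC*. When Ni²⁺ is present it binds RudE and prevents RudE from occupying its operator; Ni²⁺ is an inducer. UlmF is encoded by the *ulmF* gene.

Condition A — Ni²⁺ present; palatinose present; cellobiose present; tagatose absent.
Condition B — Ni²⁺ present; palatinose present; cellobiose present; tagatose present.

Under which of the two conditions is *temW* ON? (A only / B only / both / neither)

Condition A:
Ni²⁺ is present, so RudE is inactive.
With no repressor bound, *nerC* is transcribed.
So NerC is produced and active.
Palatinose is present, so OrvQ is inactive.
With no repressor bound, *quvP* is transcribed.
So QuvP is produced and active.
With repressor NerC bound, *ulmF* is not transcribed.
So UlmF is not produced.
Cellobiose is present, so SovA is active.
Tagatose is absent, so IrpU is active.
With repressor SovA bound, *temW* is not transcribed.
→ *temW* is OFF in A.
Condition B:
Ni²⁺ is present, so RudE is inactive.
With no repressor bound, *nerC* is transcribed.
So NerC is produced and active.
Palatinose is present, so OrvQ is inactive.
With no repressor bound, *quvP* is transcribed.
So QuvP is produced and active.
With repressor NerC bound, *ulmF* is not transcribed.
So UlmF is not produced.
Cellobiose is present, so SovA is active.
Tagatose is present, so IrpU is inactive.
With repressor SovA bound, *temW* is not transcribed.
→ *temW* is OFF in B.

neither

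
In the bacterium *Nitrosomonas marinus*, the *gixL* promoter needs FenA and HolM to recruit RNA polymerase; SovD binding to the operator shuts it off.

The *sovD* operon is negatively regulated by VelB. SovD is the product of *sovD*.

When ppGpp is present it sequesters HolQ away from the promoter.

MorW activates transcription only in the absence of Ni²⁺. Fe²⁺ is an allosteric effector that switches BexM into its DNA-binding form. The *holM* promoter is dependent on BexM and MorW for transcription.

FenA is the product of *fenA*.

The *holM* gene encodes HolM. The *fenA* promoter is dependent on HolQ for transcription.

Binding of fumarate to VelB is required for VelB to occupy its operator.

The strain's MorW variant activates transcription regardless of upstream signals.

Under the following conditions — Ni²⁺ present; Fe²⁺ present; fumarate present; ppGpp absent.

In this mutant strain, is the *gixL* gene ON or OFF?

ppGpp is absent, so HolQ is active.
No repressor is bound and HolQ is active, so *fenA* is transcribed.
So FenA is produced and active.
Fumarate is present, so VelB is active.
With repressor VelB bound, *sovD* is not transcribed.
So SovD is not produced.
Fe²⁺ is present, so BexM is active.
MorW is constitutively active in this strain.
No repressor is bound and BexM and MorW are active, so *holM* is transcribed.
So HolM is produced and active.
No repressor is bound and FenA and HolM are active, so *gixL* is transcribed.

ON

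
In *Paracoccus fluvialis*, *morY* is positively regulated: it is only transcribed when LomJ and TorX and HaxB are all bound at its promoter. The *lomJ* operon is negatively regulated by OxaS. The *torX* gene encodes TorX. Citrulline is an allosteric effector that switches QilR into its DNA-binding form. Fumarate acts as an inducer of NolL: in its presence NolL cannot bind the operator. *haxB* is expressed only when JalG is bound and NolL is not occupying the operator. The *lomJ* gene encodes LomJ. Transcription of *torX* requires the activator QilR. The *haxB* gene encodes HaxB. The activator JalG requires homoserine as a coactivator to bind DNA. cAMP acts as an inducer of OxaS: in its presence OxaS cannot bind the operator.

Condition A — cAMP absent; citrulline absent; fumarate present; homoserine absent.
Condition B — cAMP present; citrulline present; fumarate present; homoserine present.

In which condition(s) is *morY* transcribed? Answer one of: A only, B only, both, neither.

B only

Condition A:
cAMP is absent, so OxaS is active.
With repressor OxaS bound, *lomJ* is not transcribed.
So LomJ is not produced.
Citrulline is absent, so QilR is inactive.
Required activator QilR is absent, so *torX* is not transcribed.
So TorX is not produced.
Fumarate is present, so NolL is inactive.
Homoserine is absent, so JalG is inactive.
Required activator JalG is absent, so *haxB* is not transcribed.
So HaxB is not produced.
Required activator LomJ is absent, so *morY* is not transcribed.
→ *morY* is OFF in A.
Condition B:
cAMP is present, so OxaS is inactive.
With no repressor bound, *lomJ* is transcribed.
So LomJ is produced and active.
Citrulline is present, so QilR is active.
No repressor is bound and QilR is active, so *torX* is transcribed.
So TorX is produced and active.
Fumarate is present, so NolL is inactive.
Homoserine is present, so JalG is active.
No repressor is bound and JalG is active, so *haxB* is transcribed.
So HaxB is produced and active.
No repressor is bound and LomJ and TorX and HaxB are active, so *morY* is transcribed.
→ *morY* is ON in B.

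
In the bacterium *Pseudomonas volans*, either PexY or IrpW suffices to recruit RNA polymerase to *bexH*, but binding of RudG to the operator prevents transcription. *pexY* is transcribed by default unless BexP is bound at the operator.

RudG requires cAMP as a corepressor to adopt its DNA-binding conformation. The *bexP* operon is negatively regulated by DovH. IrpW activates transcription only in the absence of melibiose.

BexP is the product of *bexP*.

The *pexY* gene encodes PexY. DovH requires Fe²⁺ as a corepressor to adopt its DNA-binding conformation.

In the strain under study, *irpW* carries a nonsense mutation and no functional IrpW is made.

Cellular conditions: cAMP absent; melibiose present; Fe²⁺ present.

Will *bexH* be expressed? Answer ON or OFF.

ON

Fe²⁺ is present, so DovH is active.
With repressor DovH bound, *bexP* is not transcribed.
So BexP is not produced.
With no repressor bound, *pexY* is transcribed.
So PexY is produced and active.
cAMP is absent, so RudG is inactive.
IrpW is non-functional in this strain, so it has no effect.
Activator PexY is present, so *bexH* is transcribed.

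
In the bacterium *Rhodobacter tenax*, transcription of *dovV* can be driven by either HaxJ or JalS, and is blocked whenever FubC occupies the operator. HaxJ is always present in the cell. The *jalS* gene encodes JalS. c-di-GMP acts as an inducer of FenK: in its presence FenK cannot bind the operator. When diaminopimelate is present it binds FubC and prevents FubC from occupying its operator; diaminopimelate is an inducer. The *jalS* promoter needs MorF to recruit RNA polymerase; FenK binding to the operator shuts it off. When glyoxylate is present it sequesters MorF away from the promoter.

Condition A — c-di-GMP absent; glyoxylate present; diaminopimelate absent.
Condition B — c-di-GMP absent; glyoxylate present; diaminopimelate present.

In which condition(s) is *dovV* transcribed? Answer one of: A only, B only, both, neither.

B only

Condition A:
HaxJ is produced constitutively and is active.
c-di-GMP is absent, so FenK is active.
Glyoxylate is present, so MorF is inactive.
With repressor FenK bound, *jalS* is not transcribed.
So JalS is not produced.
Diaminopimelate is absent, so FubC is active.
With repressor FubC bound, *dovV* is not transcribed.
→ *dovV* is OFF in A.
Condition B:
HaxJ is produced constitutively and is active.
c-di-GMP is absent, so FenK is active.
Glyoxylate is present, so MorF is inactive.
With repressor FenK bound, *jalS* is not transcribed.
So JalS is not produced.
Diaminopimelate is present, so FubC is inactive.
Activator HaxJ is present, so *dovV* is transcribed.
→ *dovV* is ON in B.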